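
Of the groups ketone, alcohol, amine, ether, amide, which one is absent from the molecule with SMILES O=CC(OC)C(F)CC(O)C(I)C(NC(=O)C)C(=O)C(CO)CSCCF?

amine

amide: present (CH(NHCOCH3) — pendant –NHC(=O)CH3: N bonded to a carbonyl → amide (not amine)).
alcohol: present (CH(OH) — –OH on an sp³ carbon → alcohol (secondary)).
ether: present (CH(OCH3) — pendant –OCH3: C–O–C with sp³ C, no adjacent C=O → ether).
ketone: present (CO — –C(=O)– with carbon on both sides → ketone).
amine: absent. In CH(NHCOCH3), the nitrogen is bonded directly to a carbonyl carbon, making it part of an amide, not a free amine.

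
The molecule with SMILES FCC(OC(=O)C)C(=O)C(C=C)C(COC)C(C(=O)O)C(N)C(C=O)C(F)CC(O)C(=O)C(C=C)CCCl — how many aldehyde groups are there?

Reading the structure from left to right:
  FCH2: halogen on an sp³ carbon → alkyl halide.
  CH(OCOCH3): pendant –OC(=O)CH3: an acyloxy group → ester.
  CO: –C(=O)– with carbon on both sides → ketone.
  CH(CH=CH2): pendant –CH=CH2: C=C double bond → alkene.
  CH(CH2OCH3): pendant –CH2OCH3: C–O–C linkage → ether.
  CH(COOH): pendant –COOH: carbonyl C bonded to C and –OH → carboxylic acid.
  CH(NH2): –NH2 on an sp³ carbon with no adjacent C=O → amine.
  CH(CHO): pendant –CHO: carbonyl C bonded to C and H → aldehyde.
  CH(F): halogen on an sp³ carbon → alkyl halide.
  CH(OH): –OH on an sp³ carbon → alcohol (secondary).
  CO: –C(=O)– with carbon on both sides → ketone.
  CH(CH=CH2): pendant –CH=CH2: C=C double bond → alkene.
  CH2Cl: halogen on an sp³ carbon → alkyl halide.
Aldehyde appears at: CH(CHO) → 1.

1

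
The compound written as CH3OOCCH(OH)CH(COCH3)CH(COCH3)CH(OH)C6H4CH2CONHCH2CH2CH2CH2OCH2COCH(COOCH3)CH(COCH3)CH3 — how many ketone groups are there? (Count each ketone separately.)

Reading the structure from left to right:
  CH3OOC: CH3O–C(=O)–: carbonyl C bonded to C and to –OCH3 → ester (not ketone + ether).
  CH(OH): –OH on an sp³ carbon → alcohol (secondary).
  CH(COCH3): pendant –COCH3: carbonyl C bonded to two carbons → ketone.
  CH(COCH3): pendant –COCH3: carbonyl C bonded to two carbons → ketone.
  CH(OH): –OH on an sp³ carbon → alcohol (secondary).
  C6H4: para-disubstituted benzene ring → arene.
  CH2CONHCH2: –C(=O)–N– linkage → amide (the N is not an amine).
  CH2OCH2: C–O–C with sp³ carbons on both sides and no adjacent C=O → ether.
  CO: –C(=O)– with carbon on both sides → ketone.
  CH(COOCH3): pendant –COOCH3: carbonyl C bonded to C and –OCH3 → ester.
  CH(COCH3): pendant –COCH3: carbonyl C bonded to two carbons → ketone.
Ketone appears at: CH(COCH3), CH(COCH3), CO, CH(COCH3) → 4.

4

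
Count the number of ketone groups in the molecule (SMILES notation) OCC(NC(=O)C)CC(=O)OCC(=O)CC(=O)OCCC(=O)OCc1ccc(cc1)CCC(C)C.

Taking each segment in turn:
  HOCH2: HO– on an sp³ carbon → alcohol.
  CH(NHCOCH3): pendant –NHC(=O)CH3: N bonded to a carbonyl → amide (not amine).
  CH2COOCH2: –C(=O)–O–C with C on the carbonyl side → ester.
  CO: –C(=O)– with carbon on both sides → ketone.
  CH2COOCH2: –C(=O)–O–C with C on the carbonyl side → ester.
  CH2COOCH2: –C(=O)–O–C with C on the carbonyl side → ester.
  C6H4: para-disubstituted benzene ring → arene.
Ketone appears at: CO → 1.

1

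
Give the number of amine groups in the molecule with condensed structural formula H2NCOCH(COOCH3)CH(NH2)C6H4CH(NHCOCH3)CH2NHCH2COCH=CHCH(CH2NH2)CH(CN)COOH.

Taking each segment in turn:
  H2NCO: –C(=O)NH2: carbonyl C bonded to C and to N → amide (the N is not a separate amine).
  CH(COOCH3): pendant –COOCH3: carbonyl C bonded to C and –OCH3 → ester.
  CH(NH2): –NH2 on an sp³ carbon with no adjacent C=O → amine.
  C6H4: para-disubstituted benzene ring → arene.
  CH(NHCOCH3): pendant –NHC(=O)CH3: N bonded to a carbonyl → amide (not amine).
  CH2NHCH2: C–N–C with sp³ carbons and no adjacent C=O → amine (secondary).
  CO: –C(=O)– with carbon on both sides → ketone.
  CH=CH: C=C double bond → alkene.
  CH(CH2NH2): pendant –CH2NH2: N on sp³ C, no adjacent C=O → amine.
  CH(CN): pendant –C≡N: nitrile.
  COOH: –COOH: carbonyl C bonded to –OH and C → carboxylic acid (the –OH is not a separate alcohol).
Amine appears at: CH(NH2), CH2NHCH2, CH(CH2NH2) → 3.

3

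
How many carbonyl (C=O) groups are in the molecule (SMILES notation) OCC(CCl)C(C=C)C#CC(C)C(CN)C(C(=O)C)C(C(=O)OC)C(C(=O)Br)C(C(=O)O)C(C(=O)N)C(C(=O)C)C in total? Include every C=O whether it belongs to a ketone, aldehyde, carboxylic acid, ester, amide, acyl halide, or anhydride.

CH(COCH3): ketone, 1 C=O (running total 1).
CH(COOCH3): ester, 1 C=O (running total 2).
CH(COBr): acyl halide, 1 C=O (running total 3).
CH(COOH): carboxylic acid, 1 C=O (running total 4).
CH(CONH2): amide, 1 C=O (running total 5).
CH(COCH3): ketone, 1 C=O (running total 6).

6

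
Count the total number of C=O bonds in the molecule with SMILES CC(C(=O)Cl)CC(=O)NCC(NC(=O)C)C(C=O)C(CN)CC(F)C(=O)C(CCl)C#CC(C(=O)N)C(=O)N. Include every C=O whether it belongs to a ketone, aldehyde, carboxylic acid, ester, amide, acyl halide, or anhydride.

7

CH(COCl): acyl halide, 1 C=O (running total 1).
CH2CONHCH2: amide, 1 C=O (running total 2).
CH(NHCOCH3): amide, 1 C=O (running total 3).
CH(CHO): aldehyde, 1 C=O (running total 4).
CO: ketone, 1 C=O (running total 5).
CH(CONH2): amide, 1 C=O (running total 6).
CONH2: amide, 1 C=O (running total 7).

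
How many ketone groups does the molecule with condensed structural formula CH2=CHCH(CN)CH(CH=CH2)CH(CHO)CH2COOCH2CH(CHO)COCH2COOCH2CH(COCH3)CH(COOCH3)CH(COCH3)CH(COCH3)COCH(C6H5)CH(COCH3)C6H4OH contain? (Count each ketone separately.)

Taking each segment in turn:
  CH2=CH: C=C double bond → alkene.
  CH(CN): pendant –C≡N: nitrile.
  CH(CH=CH2): pendant –CH=CH2: C=C double bond → alkene.
  CH(CHO): pendant –CHO: carbonyl C bonded to C and H → aldehyde.
  CH2COOCH2: –C(=O)–O–C with C on the carbonyl side → ester.
  CH(CHO): pendant –CHO: carbonyl C bonded to C and H → aldehyde.
  CO: –C(=O)– with carbon on both sides → ketone.
  CH2COOCH2: –C(=O)–O–C with C on the carbonyl side → ester.
  CH(COCH3): pendant –COCH3: carbonyl C bonded to two carbons → ketone.
  CH(COOCH3): pendant –COOCH3: carbonyl C bonded to C and –OCH3 → ester.
  CH(COCH3): pendant –COCH3: carbonyl C bonded to two carbons → ketone.
  CH(COCH3): pendant –COCH3: carbonyl C bonded to two carbons → ketone.
  CO: –C(=O)– with carbon on both sides → ketone.
  CH(C6H5): pendant –C6H5: benzene ring → arene.
  CH(COCH3): pendant –COCH3: carbonyl C bonded to two carbons → ketone.
  C6H4OH: –OH attached directly to an aromatic ring → phenol (not alcohol); the ring itself is an arene.
Ketone appears at: CO, CH(COCH3), CH(COCH3), CH(COCH3), CO, CH(COCH3) → 6.

6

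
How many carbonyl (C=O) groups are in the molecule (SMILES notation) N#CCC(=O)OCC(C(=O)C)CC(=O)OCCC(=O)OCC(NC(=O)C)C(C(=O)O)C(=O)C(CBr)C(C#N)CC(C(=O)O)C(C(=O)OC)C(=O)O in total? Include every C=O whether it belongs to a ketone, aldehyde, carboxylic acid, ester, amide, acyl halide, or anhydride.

10

CH2COOCH2: ester, 1 C=O (running total 1).
CH(COCH3): ketone, 1 C=O (running total 2).
CH2COOCH2: ester, 1 C=O (running total 3).
CH2COOCH2: ester, 1 C=O (running total 4).
CH(NHCOCH3): amide, 1 C=O (running total 5).
CH(COOH): carboxylic acid, 1 C=O (running total 6).
CO: ketone, 1 C=O (running total 7).
CH(COOH): carboxylic acid, 1 C=O (running total 8).
CH(COOCH3): ester, 1 C=O (running total 9).
COOH: carboxylic acid, 1 C=O (running total 10).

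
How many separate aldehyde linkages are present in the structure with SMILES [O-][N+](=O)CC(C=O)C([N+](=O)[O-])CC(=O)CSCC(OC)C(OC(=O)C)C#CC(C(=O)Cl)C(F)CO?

1

–NO2 on carbon → nitro group.
pendant –CHO: carbonyl C bonded to C and H → aldehyde.
–NO2 on an sp³ carbon → nitro (the N=O is not a carbonyl).
–C(=O)– with carbon on both sides → ketone.
C–S–C linkage → sulfide (thioether).
pendant –OCH3: C–O–C with sp³ C, no adjacent C=O → ether.
pendant –OC(=O)CH3: an acyloxy group → ester.
C≡C triple bond → alkyne.
pendant –C(=O)X: carbonyl C bonded to C and halogen → acyl halide.
halogen on an sp³ carbon → alkyl halide.
–OH on an sp³ carbon → alcohol.
Aldehyde appears at: CH(CHO) → 1.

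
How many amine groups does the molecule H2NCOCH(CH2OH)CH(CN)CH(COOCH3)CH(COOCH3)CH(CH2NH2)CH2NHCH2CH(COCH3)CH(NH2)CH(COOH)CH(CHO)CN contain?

3

Reading the structure from left to right:
  H2NCO: –C(=O)NH2: carbonyl C bonded to C and to N → amide (the N is not a separate amine).
  CH(CH2OH): pendant –CH2OH on an sp³ backbone C → alcohol.
  CH(CN): pendant –C≡N: nitrile.
  CH(COOCH3): pendant –COOCH3: carbonyl C bonded to C and –OCH3 → ester.
  CH(COOCH3): pendant –COOCH3: carbonyl C bonded to C and –OCH3 → ester.
  CH(CH2NH2): pendant –CH2NH2: N on sp³ C, no adjacent C=O → amine.
  CH2NHCH2: C–N–C with sp³ carbons and no adjacent C=O → amine (secondary).
  CH(COCH3): pendant –COCH3: carbonyl C bonded to two carbons → ketone.
  CH(NH2): –NH2 on an sp³ carbon with no adjacent C=O → amine.
  CH(COOH): pendant –COOH: carbonyl C bonded to C and –OH → carboxylic acid.
  CH(CHO): pendant –CHO: carbonyl C bonded to C and H → aldehyde.
  CN: –C≡N: carbon triple-bonded to nitrogen → nitrile.
Amine appears at: CH(CH2NH2), CH2NHCH2, CH(NH2) → 3.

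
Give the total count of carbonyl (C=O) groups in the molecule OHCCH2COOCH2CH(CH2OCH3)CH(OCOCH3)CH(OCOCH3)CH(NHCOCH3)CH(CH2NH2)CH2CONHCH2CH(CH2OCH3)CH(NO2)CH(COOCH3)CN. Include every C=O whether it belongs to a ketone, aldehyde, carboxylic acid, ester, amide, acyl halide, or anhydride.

OHC: aldehyde, 1 C=O (running total 1).
CH2COOCH2: ester, 1 C=O (running total 2).
CH(OCOCH3): ester, 1 C=O (running total 3).
CH(OCOCH3): ester, 1 C=O (running total 4).
CH(NHCOCH3): amide, 1 C=O (running total 5).
CH2CONHCH2: amide, 1 C=O (running total 6).
CH(COOCH3): ester, 1 C=O (running total 7).

7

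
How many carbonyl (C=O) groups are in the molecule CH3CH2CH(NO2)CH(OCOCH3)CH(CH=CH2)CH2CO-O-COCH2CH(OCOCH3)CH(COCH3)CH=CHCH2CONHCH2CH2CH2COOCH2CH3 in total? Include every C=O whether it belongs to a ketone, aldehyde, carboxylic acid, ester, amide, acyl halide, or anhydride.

7

CH(OCOCH3): ester, 1 C=O (running total 1).
CH2CO-O-COCH2: anhydride, 2 C=O (running total 3).
CH(OCOCH3): ester, 1 C=O (running total 4).
CH(COCH3): ketone, 1 C=O (running total 5).
CH2CONHCH2: amide, 1 C=O (running total 6).
COOCH2CH3: ester, 1 C=O (running total 7).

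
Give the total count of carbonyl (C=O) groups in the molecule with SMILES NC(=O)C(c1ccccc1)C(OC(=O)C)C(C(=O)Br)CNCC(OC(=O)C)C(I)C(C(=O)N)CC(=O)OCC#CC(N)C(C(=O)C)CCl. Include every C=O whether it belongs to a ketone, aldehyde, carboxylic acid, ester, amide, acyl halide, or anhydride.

7

H2NCO: amide, 1 C=O (running total 1).
CH(OCOCH3): ester, 1 C=O (running total 2).
CH(COBr): acyl halide, 1 C=O (running total 3).
CH(OCOCH3): ester, 1 C=O (running total 4).
CH(CONH2): amide, 1 C=O (running total 5).
CH2COOCH2: ester, 1 C=O (running total 6).
CH(COCH3): ketone, 1 C=O (running total 7).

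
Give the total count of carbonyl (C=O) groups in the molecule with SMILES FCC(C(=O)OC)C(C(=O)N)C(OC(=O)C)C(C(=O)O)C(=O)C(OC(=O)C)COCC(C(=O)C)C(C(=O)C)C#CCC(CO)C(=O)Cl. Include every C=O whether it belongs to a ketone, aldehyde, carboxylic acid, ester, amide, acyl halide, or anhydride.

9

CH(COOCH3): ester, 1 C=O (running total 1).
CH(CONH2): amide, 1 C=O (running total 2).
CH(OCOCH3): ester, 1 C=O (running total 3).
CH(COOH): carboxylic acid, 1 C=O (running total 4).
CO: ketone, 1 C=O (running total 5).
CH(OCOCH3): ester, 1 C=O (running total 6).
CH(COCH3): ketone, 1 C=O (running total 7).
CH(COCH3): ketone, 1 C=O (running total 8).
COCl: acyl halide, 1 C=O (running total 9).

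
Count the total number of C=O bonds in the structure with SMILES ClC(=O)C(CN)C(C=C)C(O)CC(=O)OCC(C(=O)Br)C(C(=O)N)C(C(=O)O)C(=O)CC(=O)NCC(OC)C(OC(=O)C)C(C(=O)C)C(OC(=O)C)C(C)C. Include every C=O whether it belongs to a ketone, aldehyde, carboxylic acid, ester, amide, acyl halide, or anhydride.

10

ClCO: acyl halide, 1 C=O (running total 1).
CH2COOCH2: ester, 1 C=O (running total 2).
CH(COBr): acyl halide, 1 C=O (running total 3).
CH(CONH2): amide, 1 C=O (running total 4).
CH(COOH): carboxylic acid, 1 C=O (running total 5).
CO: ketone, 1 C=O (running total 6).
CH2CONHCH2: amide, 1 C=O (running total 7).
CH(OCOCH3): ester, 1 C=O (running total 8).
CH(COCH3): ketone, 1 C=O (running total 9).
CH(OCOCH3): ester, 1 C=O (running total 10).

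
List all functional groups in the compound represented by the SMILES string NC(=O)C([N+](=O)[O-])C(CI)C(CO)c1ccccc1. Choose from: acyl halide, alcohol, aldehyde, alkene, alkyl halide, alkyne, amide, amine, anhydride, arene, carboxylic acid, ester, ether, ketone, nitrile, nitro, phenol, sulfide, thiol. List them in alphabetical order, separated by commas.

Reading the structure from left to right:
  H2NCO: –C(=O)NH2: carbonyl C bonded to C and to N → amide (the N is not a separate amine).
  CH(NO2): –NO2 on an sp³ carbon → nitro (the N=O is not a carbonyl).
  CH(CH2I): pendant –CH2X: halogen on sp³ carbon → alkyl halide.
  CH(CH2OH): pendant –CH2OH on an sp³ backbone C → alcohol.
  C6H5: –C6H5 phenyl ring → arene.

alcohol, alkyl halide, amide, arene, nitro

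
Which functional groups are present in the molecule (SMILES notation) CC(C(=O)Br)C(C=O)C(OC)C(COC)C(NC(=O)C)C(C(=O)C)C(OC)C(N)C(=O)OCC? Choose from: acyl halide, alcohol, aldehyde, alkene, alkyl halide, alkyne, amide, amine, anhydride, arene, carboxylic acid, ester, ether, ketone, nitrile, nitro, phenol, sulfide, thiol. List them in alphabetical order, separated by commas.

pendant –C(=O)X: carbonyl C bonded to C and halogen → acyl halide.
pendant –CHO: carbonyl C bonded to C and H → aldehyde.
pendant –OCH3: C–O–C with sp³ C, no adjacent C=O → ether.
pendant –CH2OCH3: C–O–C linkage → ether.
pendant –NHC(=O)CH3: N bonded to a carbonyl → amide (not amine).
pendant –COCH3: carbonyl C bonded to two carbons → ketone.
pendant –OCH3: C–O–C with sp³ C, no adjacent C=O → ether.
–NH2 on an sp³ carbon with no adjacent C=O → amine.
–C(=O)OCH2CH3: carbonyl C bonded to C and to –OEt → ester.

acyl halide, aldehyde, amide, amine, ester, ether, ketone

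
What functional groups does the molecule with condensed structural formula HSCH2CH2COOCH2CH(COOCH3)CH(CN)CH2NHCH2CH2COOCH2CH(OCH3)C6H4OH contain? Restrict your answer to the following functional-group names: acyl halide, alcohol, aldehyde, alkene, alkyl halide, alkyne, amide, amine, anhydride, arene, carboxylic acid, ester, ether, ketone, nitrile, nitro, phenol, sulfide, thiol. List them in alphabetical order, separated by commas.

amine, arene, ester, ether, nitrile, phenol, thiol

Working along the chain:
  HSCH2: –SH on an sp³ carbon → thiol.
  CH2COOCH2: –C(=O)–O–C with C on the carbonyl side → ester.
  CH(COOCH3): pendant –COOCH3: carbonyl C bonded to C and –OCH3 → ester.
  CH(CN): pendant –C≡N: nitrile.
  CH2NHCH2: C–N–C with sp³ carbons and no adjacent C=O → amine (secondary).
  CH2COOCH2: –C(=O)–O–C with C on the carbonyl side → ester.
  CH(OCH3): pendant –OCH3: C–O–C with sp³ C, no adjacent C=O → ether.
  C6H4OH: –OH attached directly to an aromatic ring → phenol (not alcohol); the ring itself is an arene.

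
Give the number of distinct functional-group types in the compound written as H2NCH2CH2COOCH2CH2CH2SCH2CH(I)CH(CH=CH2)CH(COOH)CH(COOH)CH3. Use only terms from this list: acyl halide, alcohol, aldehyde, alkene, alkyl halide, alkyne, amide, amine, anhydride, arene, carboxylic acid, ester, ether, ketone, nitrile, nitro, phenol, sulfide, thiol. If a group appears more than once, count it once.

Taking each segment in turn:
  H2NCH2: –NH2 on an sp³ carbon with no adjacent C=O → amine.
  CH2COOCH2: –C(=O)–O–C with C on the carbonyl side → ester.
  CH2SCH2: C–S–C linkage → sulfide (thioether).
  CH(I): halogen on an sp³ carbon → alkyl halide.
  CH(CH=CH2): pendant –CH=CH2: C=C double bond → alkene.
  CH(COOH): pendant –COOH: carbonyl C bonded to C and –OH → carboxylic acid.
  CH(COOH): pendant –COOH: carbonyl C bonded to C and –OH → carboxylic acid.
Distinct types present: alkene, alkyl halide, amine, carboxylic acid, ester, sulfide.

6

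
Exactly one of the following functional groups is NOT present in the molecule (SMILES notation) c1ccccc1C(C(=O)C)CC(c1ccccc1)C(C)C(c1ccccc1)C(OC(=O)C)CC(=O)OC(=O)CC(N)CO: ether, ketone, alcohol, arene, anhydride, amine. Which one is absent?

arene: present (C6H5 — C6H5– phenyl ring → arene).
anhydride: present (CH2CO-O-COCH2 — two acyl groups sharing one oxygen, –C(=O)–O–C(=O)– → anhydride).
ketone: present (CH(COCH3) — pendant –COCH3: carbonyl C bonded to two carbons → ketone).
alcohol: present (CH2OH — –OH on an sp³ carbon → alcohol).
amine: present (CH(NH2) — –NH2 on an sp³ carbon with no adjacent C=O → amine).
ether: absent. In CH(OCOCH3), the C–O–C oxygen is adjacent to a C=O, so it belongs to an ester, not an ether.

ether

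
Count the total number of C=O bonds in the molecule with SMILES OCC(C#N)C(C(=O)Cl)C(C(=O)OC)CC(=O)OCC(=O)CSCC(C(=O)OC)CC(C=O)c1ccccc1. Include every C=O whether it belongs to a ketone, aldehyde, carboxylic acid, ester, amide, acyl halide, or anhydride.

CH(COCl): acyl halide, 1 C=O (running total 1).
CH(COOCH3): ester, 1 C=O (running total 2).
CH2COOCH2: ester, 1 C=O (running total 3).
CO: ketone, 1 C=O (running total 4).
CH(COOCH3): ester, 1 C=O (running total 5).
CH(CHO): aldehyde, 1 C=O (running total 6).

6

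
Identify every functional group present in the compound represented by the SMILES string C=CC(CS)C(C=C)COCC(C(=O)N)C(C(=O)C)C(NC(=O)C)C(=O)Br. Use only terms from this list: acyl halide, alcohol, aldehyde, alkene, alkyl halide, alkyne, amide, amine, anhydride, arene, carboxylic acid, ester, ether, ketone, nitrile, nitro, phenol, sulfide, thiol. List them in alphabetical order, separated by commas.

C=C double bond → alkene.
pendant –CH2SH → thiol.
pendant –CH=CH2: C=C double bond → alkene.
C–O–C with sp³ carbons on both sides and no adjacent C=O → ether.
pendant –CONH2: carbonyl C bonded to C and N → amide.
pendant –COCH3: carbonyl C bonded to two carbons → ketone.
pendant –NHC(=O)CH3: N bonded to a carbonyl → amide (not amine).
–C(=O)Br: carbonyl C bonded to C and to a halogen → acyl halide (not alkyl halide).

acyl halide, alkene, amide, ether, ketone, thiol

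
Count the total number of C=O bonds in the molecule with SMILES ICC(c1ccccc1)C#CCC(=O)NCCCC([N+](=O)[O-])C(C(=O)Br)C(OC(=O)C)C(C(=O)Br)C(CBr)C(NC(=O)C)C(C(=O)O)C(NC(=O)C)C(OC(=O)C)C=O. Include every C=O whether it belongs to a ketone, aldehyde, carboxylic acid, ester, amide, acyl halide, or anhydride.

9

CH2CONHCH2: amide, 1 C=O (running total 1).
CH(COBr): acyl halide, 1 C=O (running total 2).
CH(OCOCH3): ester, 1 C=O (running total 3).
CH(COBr): acyl halide, 1 C=O (running total 4).
CH(NHCOCH3): amide, 1 C=O (running total 5).
CH(COOH): carboxylic acid, 1 C=O (running total 6).
CH(NHCOCH3): amide, 1 C=O (running total 7).
CH(OCOCH3): ester, 1 C=O (running total 8).
CHO: aldehyde, 1 C=O (running total 9).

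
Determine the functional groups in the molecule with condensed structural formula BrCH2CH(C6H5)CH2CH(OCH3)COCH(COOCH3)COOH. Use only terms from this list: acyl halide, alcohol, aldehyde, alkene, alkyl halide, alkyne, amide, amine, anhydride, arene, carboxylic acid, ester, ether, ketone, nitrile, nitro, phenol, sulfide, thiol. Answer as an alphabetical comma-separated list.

halogen on an sp³ carbon → alkyl halide.
pendant –C6H5: benzene ring → arene.
pendant –OCH3: C–O–C with sp³ C, no adjacent C=O → ether.
–C(=O)– with carbon on both sides → ketone.
pendant –COOCH3: carbonyl C bonded to C and –OCH3 → ester.
–COOH: carbonyl C bonded to –OH and C → carboxylic acid (the –OH is not a separate alcohol).

alkyl halide, arene, carboxylic acid, ester, ether, ketone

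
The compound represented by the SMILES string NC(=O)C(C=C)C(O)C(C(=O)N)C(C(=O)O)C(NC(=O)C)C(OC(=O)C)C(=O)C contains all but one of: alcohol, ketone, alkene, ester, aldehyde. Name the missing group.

aldehyde

alcohol: present (CH(OH) — –OH on an sp³ carbon → alcohol (secondary)).
alkene: present (CH(CH=CH2) — pendant –CH=CH2: C=C double bond → alkene).
ester: present (CH(OCOCH3) — pendant –OC(=O)CH3: an acyloxy group → ester).
ketone: present (CO — –C(=O)– with carbon on both sides → ketone).
aldehyde: absent. In CO, the carbonyl carbon is bonded to two carbons, so it is a ketone, not an aldehyde. In CH(COOH), the carbonyl carbon bears –OH, not –H, so it is a carboxylic acid.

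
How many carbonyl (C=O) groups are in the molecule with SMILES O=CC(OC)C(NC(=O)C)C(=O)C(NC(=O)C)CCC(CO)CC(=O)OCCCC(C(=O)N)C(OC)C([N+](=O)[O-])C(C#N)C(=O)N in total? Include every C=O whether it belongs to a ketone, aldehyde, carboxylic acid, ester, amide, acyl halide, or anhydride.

OHC: aldehyde, 1 C=O (running total 1).
CH(NHCOCH3): amide, 1 C=O (running total 2).
CO: ketone, 1 C=O (running total 3).
CH(NHCOCH3): amide, 1 C=O (running total 4).
CH2COOCH2: ester, 1 C=O (running total 5).
CH(CONH2): amide, 1 C=O (running total 6).
CONH2: amide, 1 C=O (running total 7).

7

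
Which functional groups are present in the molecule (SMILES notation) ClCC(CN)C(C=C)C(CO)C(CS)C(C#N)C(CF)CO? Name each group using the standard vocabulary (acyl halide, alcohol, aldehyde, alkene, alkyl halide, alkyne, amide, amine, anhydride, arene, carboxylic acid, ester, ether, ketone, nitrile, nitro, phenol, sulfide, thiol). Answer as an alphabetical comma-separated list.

alcohol, alkene, alkyl halide, amine, nitrile, thiol

halogen on an sp³ carbon → alkyl halide.
pendant –CH2NH2: N on sp³ C, no adjacent C=O → amine.
pendant –CH=CH2: C=C double bond → alkene.
pendant –CH2OH on an sp³ backbone C → alcohol.
pendant –CH2SH → thiol.
pendant –C≡N: nitrile.
pendant –CH2X: halogen on sp³ carbon → alkyl halide.
–OH on an sp³ carbon → alcohol.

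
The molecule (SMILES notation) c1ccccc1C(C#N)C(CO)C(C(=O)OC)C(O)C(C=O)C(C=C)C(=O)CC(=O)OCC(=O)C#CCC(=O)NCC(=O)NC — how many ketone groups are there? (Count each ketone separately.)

2

C6H5– phenyl ring → arene.
pendant –C≡N: nitrile.
pendant –CH2OH on an sp³ backbone C → alcohol.
pendant –COOCH3: carbonyl C bonded to C and –OCH3 → ester.
–OH on an sp³ carbon → alcohol (secondary).
pendant –CHO: carbonyl C bonded to C and H → aldehyde.
pendant –CH=CH2: C=C double bond → alkene.
–C(=O)– with carbon on both sides → ketone.
–C(=O)–O–C with C on the carbonyl side → ester.
–C(=O)– with carbon on both sides → ketone.
C≡C triple bond → alkyne.
–C(=O)–N– linkage → amide (the N is not an amine).
–C(=O)NHCH3: carbonyl C bonded to C and to N → amide (the N is not an amine).
Ketone appears at: CO, CO → 2.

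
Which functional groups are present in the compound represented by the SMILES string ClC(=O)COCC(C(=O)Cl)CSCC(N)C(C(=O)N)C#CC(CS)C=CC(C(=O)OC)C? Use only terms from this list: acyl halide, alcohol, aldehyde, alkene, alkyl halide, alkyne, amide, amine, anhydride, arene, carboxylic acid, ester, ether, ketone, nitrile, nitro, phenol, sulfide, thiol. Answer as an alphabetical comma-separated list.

acyl halide, alkene, alkyne, amide, amine, ester, ether, sulfide, thiol

Working along the chain:
  ClCO: –C(=O)Cl: carbonyl C bonded to C and to a halogen → acyl halide (not alkyl halide).
  CH2OCH2: C–O–C with sp³ carbons on both sides and no adjacent C=O → ether.
  CH(COCl): pendant –C(=O)X: carbonyl C bonded to C and halogen → acyl halide.
  CH2SCH2: C–S–C linkage → sulfide (thioether).
  CH(NH2): –NH2 on an sp³ carbon with no adjacent C=O → amine.
  CH(CONH2): pendant –CONH2: carbonyl C bonded to C and N → amide.
  C≡C: C≡C triple bond → alkyne.
  CH(CH2SH): pendant –CH2SH → thiol.
  CH=CH: C=C double bond → alkene.
  CH(COOCH3): pendant –COOCH3: carbonyl C bonded to C and –OCH3 → ester.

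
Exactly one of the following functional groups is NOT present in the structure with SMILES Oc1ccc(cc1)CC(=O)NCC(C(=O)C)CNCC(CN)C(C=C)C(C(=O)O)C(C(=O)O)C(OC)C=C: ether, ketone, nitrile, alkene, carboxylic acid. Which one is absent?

alkene: present (CH(CH=CH2) — pendant –CH=CH2: C=C double bond → alkene).
carboxylic acid: present (CH(COOH) — pendant –COOH: carbonyl C bonded to C and –OH → carboxylic acid).
ketone: present (CH(COCH3) — pendant –COCH3: carbonyl C bonded to two carbons → ketone).
ether: present (CH(OCH3) — pendant –OCH3: C–O–C with sp³ C, no adjacent C=O → ether).
nitrile: no segment matches this pattern.

nitrile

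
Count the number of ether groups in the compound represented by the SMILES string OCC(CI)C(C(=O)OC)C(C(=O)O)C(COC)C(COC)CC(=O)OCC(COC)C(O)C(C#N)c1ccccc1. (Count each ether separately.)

HO– on an sp³ carbon → alcohol.
pendant –CH2X: halogen on sp³ carbon → alkyl halide.
pendant –COOCH3: carbonyl C bonded to C and –OCH3 → ester.
pendant –COOH: carbonyl C bonded to C and –OH → carboxylic acid.
pendant –CH2OCH3: C–O–C linkage → ether.
pendant –CH2OCH3: C–O–C linkage → ether.
–C(=O)–O–C with C on the carbonyl side → ester.
pendant –CH2OCH3: C–O–C linkage → ether.
–OH on an sp³ carbon → alcohol (secondary).
pendant –C≡N: nitrile.
–C6H5 phenyl ring → arene.
Ether appears at: CH(CH2OCH3), CH(CH2OCH3), CH(CH2OCH3) → 3.

3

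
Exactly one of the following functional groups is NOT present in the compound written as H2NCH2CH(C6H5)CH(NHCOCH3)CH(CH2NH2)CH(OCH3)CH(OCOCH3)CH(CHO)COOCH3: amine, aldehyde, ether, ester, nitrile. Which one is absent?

nitrile

ether: present (CH(OCH3) — pendant –OCH3: C–O–C with sp³ C, no adjacent C=O → ether).
ester: present (CH(OCOCH3) — pendant –OC(=O)CH3: an acyloxy group → ester).
amine: present (H2NCH2 — –NH2 on an sp³ carbon with no adjacent C=O → amine).
aldehyde: present (CH(CHO) — pendant –CHO: carbonyl C bonded to C and H → aldehyde).
nitrile: no segment matches this pattern.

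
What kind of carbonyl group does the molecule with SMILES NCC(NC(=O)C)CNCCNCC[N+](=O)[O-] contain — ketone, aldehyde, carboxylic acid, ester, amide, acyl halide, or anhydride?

The carbonyl is in the CH(NHCOCH3) segment: pendant –NHC(=O)CH3: N bonded to a carbonyl → amide (not amine).

amide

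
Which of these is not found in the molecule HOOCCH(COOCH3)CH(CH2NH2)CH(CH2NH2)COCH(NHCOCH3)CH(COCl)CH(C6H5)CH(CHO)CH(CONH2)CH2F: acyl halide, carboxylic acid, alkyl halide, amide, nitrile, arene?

acyl halide: present (CH(COCl) — pendant –C(=O)X: carbonyl C bonded to C and halogen → acyl halide).
amide: present (CH(NHCOCH3) — pendant –NHC(=O)CH3: N bonded to a carbonyl → amide (not amine)).
arene: present (CH(C6H5) — pendant –C6H5: benzene ring → arene).
alkyl halide: present (CH2F — halogen on an sp³ carbon → alkyl halide).
carboxylic acid: present (HOOC — –COOH: carbonyl C bonded to –OH and C → carboxylic acid (the –OH is not a separate alcohol)).
nitrile: no segment matches this pattern.

nitrile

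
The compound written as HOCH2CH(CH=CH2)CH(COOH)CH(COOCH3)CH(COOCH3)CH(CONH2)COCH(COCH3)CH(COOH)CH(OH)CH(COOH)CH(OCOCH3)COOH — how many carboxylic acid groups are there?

HO– on an sp³ carbon → alcohol.
pendant –CH=CH2: C=C double bond → alkene.
pendant –COOH: carbonyl C bonded to C and –OH → carboxylic acid.
pendant –COOCH3: carbonyl C bonded to C and –OCH3 → ester.
pendant –COOCH3: carbonyl C bonded to C and –OCH3 → ester.
pendant –CONH2: carbonyl C bonded to C and N → amide.
–C(=O)– with carbon on both sides → ketone.
pendant –COCH3: carbonyl C bonded to two carbons → ketone.
pendant –COOH: carbonyl C bonded to C and –OH → carboxylic acid.
–OH on an sp³ carbon → alcohol (secondary).
pendant –COOH: carbonyl C bonded to C and –OH → carboxylic acid.
pendant –OC(=O)CH3: an acyloxy group → ester.
–COOH: carbonyl C bonded to –OH and C → carboxylic acid (the –OH is not a separate alcohol).
Carboxylic acid appears at: CH(COOH), CH(COOH), CH(COOH), COOH → 4.

4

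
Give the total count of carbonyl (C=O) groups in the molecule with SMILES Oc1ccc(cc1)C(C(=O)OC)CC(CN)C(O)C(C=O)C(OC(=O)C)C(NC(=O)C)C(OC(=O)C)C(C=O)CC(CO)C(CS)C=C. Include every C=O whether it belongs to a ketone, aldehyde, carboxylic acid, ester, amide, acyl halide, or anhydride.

6

CH(COOCH3): ester, 1 C=O (running total 1).
CH(CHO): aldehyde, 1 C=O (running total 2).
CH(OCOCH3): ester, 1 C=O (running total 3).
CH(NHCOCH3): amide, 1 C=O (running total 4).
CH(OCOCH3): ester, 1 C=O (running total 5).
CH(CHO): aldehyde, 1 C=O (running total 6).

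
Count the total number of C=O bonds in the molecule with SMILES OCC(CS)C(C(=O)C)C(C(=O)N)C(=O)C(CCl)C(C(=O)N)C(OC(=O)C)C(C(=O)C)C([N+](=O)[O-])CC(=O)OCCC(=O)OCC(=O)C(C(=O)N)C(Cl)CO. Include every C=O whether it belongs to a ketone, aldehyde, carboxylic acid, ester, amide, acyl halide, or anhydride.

10

CH(COCH3): ketone, 1 C=O (running total 1).
CH(CONH2): amide, 1 C=O (running total 2).
CO: ketone, 1 C=O (running total 3).
CH(CONH2): amide, 1 C=O (running total 4).
CH(OCOCH3): ester, 1 C=O (running total 5).
CH(COCH3): ketone, 1 C=O (running total 6).
CH2COOCH2: ester, 1 C=O (running total 7).
CH2COOCH2: ester, 1 C=O (running total 8).
CO: ketone, 1 C=O (running total 9).
CH(CONH2): amide, 1 C=O (running total 10).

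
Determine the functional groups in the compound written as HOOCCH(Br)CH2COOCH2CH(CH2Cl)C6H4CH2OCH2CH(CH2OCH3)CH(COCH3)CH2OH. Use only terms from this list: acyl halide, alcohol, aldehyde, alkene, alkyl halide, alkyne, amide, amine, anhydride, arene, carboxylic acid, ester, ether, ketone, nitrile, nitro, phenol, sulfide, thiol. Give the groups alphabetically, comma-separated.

alcohol, alkyl halide, arene, carboxylic acid, ester, ether, ketone

–COOH: carbonyl C bonded to –OH and C → carboxylic acid (the –OH is not a separate alcohol).
halogen on an sp³ carbon → alkyl halide.
–C(=O)–O–C with C on the carbonyl side → ester.
pendant –CH2X: halogen on sp³ carbon → alkyl halide.
para-disubstituted benzene ring → arene.
C–O–C with sp³ carbons on both sides and no adjacent C=O → ether.
pendant –CH2OCH3: C–O–C linkage → ether.
pendant –COCH3: carbonyl C bonded to two carbons → ketone.
–OH on an sp³ carbon → alcohol.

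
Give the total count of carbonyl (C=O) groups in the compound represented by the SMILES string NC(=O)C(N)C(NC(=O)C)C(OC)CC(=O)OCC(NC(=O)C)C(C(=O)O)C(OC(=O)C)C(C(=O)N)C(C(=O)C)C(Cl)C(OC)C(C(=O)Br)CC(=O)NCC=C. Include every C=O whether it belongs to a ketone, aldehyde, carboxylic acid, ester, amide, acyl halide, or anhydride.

H2NCO: amide, 1 C=O (running total 1).
CH(NHCOCH3): amide, 1 C=O (running total 2).
CH2COOCH2: ester, 1 C=O (running total 3).
CH(NHCOCH3): amide, 1 C=O (running total 4).
CH(COOH): carboxylic acid, 1 C=O (running total 5).
CH(OCOCH3): ester, 1 C=O (running total 6).
CH(CONH2): amide, 1 C=O (running total 7).
CH(COCH3): ketone, 1 C=O (running total 8).
CH(COBr): acyl halide, 1 C=O (running total 9).
CH2CONHCH2: amide, 1 C=O (running total 10).

10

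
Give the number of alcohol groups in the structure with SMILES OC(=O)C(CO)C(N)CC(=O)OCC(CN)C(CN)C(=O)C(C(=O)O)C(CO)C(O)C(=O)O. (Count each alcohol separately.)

Reading the structure from left to right:
  HOOC: –COOH: carbonyl C bonded to –OH and C → carboxylic acid (the –OH is not a separate alcohol).
  CH(CH2OH): pendant –CH2OH on an sp³ backbone C → alcohol.
  CH(NH2): –NH2 on an sp³ carbon with no adjacent C=O → amine.
  CH2COOCH2: –C(=O)–O–C with C on the carbonyl side → ester.
  CH(CH2NH2): pendant –CH2NH2: N on sp³ C, no adjacent C=O → amine.
  CH(CH2NH2): pendant –CH2NH2: N on sp³ C, no adjacent C=O → amine.
  CO: –C(=O)– with carbon on both sides → ketone.
  CH(COOH): pendant –COOH: carbonyl C bonded to C and –OH → carboxylic acid.
  CH(CH2OH): pendant –CH2OH on an sp³ backbone C → alcohol.
  CH(OH): –OH on an sp³ carbon → alcohol (secondary).
  COOH: –COOH: carbonyl C bonded to –OH and C → carboxylic acid (the –OH is not a separate alcohol).
Alcohol appears at: CH(CH2OH), CH(CH2OH), CH(OH) → 3.

3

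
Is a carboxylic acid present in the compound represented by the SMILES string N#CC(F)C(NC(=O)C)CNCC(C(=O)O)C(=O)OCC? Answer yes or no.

Reading the structure from left to right:
  N≡C: N≡C–: carbon triple-bonded to nitrogen → nitrile.
  CH(F): halogen on an sp³ carbon → alkyl halide.
  CH(NHCOCH3): pendant –NHC(=O)CH3: N bonded to a carbonyl → amide (not amine).
  CH2NHCH2: C–N–C with sp³ carbons and no adjacent C=O → amine (secondary).
  CH(COOH): pendant –COOH: carbonyl C bonded to C and –OH → carboxylic acid.
  COOCH2CH3: –C(=O)OCH2CH3: carbonyl C bonded to C and to –OEt → ester.
The CH(COOH) segment supplies the carboxylic acid: pendant –COOH: carbonyl C bonded to C and –OH → carboxylic acid.

yes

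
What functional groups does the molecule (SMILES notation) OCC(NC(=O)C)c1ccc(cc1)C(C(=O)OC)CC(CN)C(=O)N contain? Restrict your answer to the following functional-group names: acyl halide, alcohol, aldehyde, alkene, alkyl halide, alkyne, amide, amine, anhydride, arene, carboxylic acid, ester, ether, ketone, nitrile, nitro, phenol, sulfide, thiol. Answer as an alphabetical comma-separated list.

HO– on an sp³ carbon → alcohol.
pendant –NHC(=O)CH3: N bonded to a carbonyl → amide (not amine).
para-disubstituted benzene ring → arene.
pendant –COOCH3: carbonyl C bonded to C and –OCH3 → ester.
pendant –CH2NH2: N on sp³ C, no adjacent C=O → amine.
–C(=O)NH2: carbonyl C bonded to C and to N → amide (the N is not a separate amine).

alcohol, amide, amine, arene, ester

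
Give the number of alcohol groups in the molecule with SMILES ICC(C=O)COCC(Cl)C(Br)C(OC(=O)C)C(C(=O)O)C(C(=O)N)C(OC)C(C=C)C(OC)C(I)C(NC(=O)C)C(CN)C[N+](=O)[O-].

0

Taking each segment in turn:
  ICH2: halogen on an sp³ carbon → alkyl halide.
  CH(CHO): pendant –CHO: carbonyl C bonded to C and H → aldehyde.
  CH2OCH2: C–O–C with sp³ carbons on both sides and no adjacent C=O → ether.
  CH(Cl): halogen on an sp³ carbon → alkyl halide.
  CH(Br): halogen on an sp³ carbon → alkyl halide.
  CH(OCOCH3): pendant –OC(=O)CH3: an acyloxy group → ester.
  CH(COOH): pendant –COOH: carbonyl C bonded to C and –OH → carboxylic acid.
  CH(CONH2): pendant –CONH2: carbonyl C bonded to C and N → amide.
  CH(OCH3): pendant –OCH3: C–O–C with sp³ C, no adjacent C=O → ether.
  CH(CH=CH2): pendant –CH=CH2: C=C double bond → alkene.
  CH(OCH3): pendant –OCH3: C–O–C with sp³ C, no adjacent C=O → ether.
  CH(I): halogen on an sp³ carbon → alkyl halide.
  CH(NHCOCH3): pendant –NHC(=O)CH3: N bonded to a carbonyl → amide (not amine).
  CH(CH2NH2): pendant –CH2NH2: N on sp³ C, no adjacent C=O → amine.
  CH2NO2: –NO2 on carbon → nitro group.
No segment is a alcohol: CH(CHO) is aldehyde, not alcohol; CH2OCH2 is ether, not alcohol; CH(COOH) is carboxylic acid, not alcohol. → 0.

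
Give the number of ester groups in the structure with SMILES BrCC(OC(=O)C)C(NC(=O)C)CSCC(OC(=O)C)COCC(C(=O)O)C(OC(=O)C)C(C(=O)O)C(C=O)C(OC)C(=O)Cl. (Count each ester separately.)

3

Reading the structure from left to right:
  BrCH2: halogen on an sp³ carbon → alkyl halide.
  CH(OCOCH3): pendant –OC(=O)CH3: an acyloxy group → ester.
  CH(NHCOCH3): pendant –NHC(=O)CH3: N bonded to a carbonyl → amide (not amine).
  CH2SCH2: C–S–C linkage → sulfide (thioether).
  CH(OCOCH3): pendant –OC(=O)CH3: an acyloxy group → ester.
  CH2OCH2: C–O–C with sp³ carbons on both sides and no adjacent C=O → ether.
  CH(COOH): pendant –COOH: carbonyl C bonded to C and –OH → carboxylic acid.
  CH(OCOCH3): pendant –OC(=O)CH3: an acyloxy group → ester.
  CH(COOH): pendant –COOH: carbonyl C bonded to C and –OH → carboxylic acid.
  CH(CHO): pendant –CHO: carbonyl C bonded to C and H → aldehyde.
  CH(OCH3): pendant –OCH3: C–O–C with sp³ C, no adjacent C=O → ether.
  COCl: –C(=O)Cl: carbonyl C bonded to C and to a halogen → acyl halide (not alkyl halide).
Ester appears at: CH(OCOCH3), CH(OCOCH3), CH(OCOCH3) → 3.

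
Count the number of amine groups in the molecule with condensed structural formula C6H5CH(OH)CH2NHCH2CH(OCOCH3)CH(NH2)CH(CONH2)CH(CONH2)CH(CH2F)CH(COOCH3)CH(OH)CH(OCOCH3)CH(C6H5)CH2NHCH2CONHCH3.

3

Taking each segment in turn:
  C6H5: C6H5– phenyl ring → arene.
  CH(OH): –OH on an sp³ carbon → alcohol (secondary).
  CH2NHCH2: C–N–C with sp³ carbons and no adjacent C=O → amine (secondary).
  CH(OCOCH3): pendant –OC(=O)CH3: an acyloxy group → ester.
  CH(NH2): –NH2 on an sp³ carbon with no adjacent C=O → amine.
  CH(CONH2): pendant –CONH2: carbonyl C bonded to C and N → amide.
  CH(CONH2): pendant –CONH2: carbonyl C bonded to C and N → amide.
  CH(CH2F): pendant –CH2X: halogen on sp³ carbon → alkyl halide.
  CH(COOCH3): pendant –COOCH3: carbonyl C bonded to C and –OCH3 → ester.
  CH(OH): –OH on an sp³ carbon → alcohol (secondary).
  CH(OCOCH3): pendant –OC(=O)CH3: an acyloxy group → ester.
  CH(C6H5): pendant –C6H5: benzene ring → arene.
  CH2NHCH2: C–N–C with sp³ carbons and no adjacent C=O → amine (secondary).
  CONHCH3: –C(=O)NHCH3: carbonyl C bonded to C and to N → amide (the N is not an amine).
Amine appears at: CH2NHCH2, CH(NH2), CH2NHCH2 → 3.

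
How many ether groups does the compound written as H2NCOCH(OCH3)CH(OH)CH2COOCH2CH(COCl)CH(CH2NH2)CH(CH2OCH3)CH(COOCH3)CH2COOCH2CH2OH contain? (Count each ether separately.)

–C(=O)NH2: carbonyl C bonded to C and to N → amide (the N is not a separate amine).
pendant –OCH3: C–O–C with sp³ C, no adjacent C=O → ether.
–OH on an sp³ carbon → alcohol (secondary).
–C(=O)–O–C with C on the carbonyl side → ester.
pendant –C(=O)X: carbonyl C bonded to C and halogen → acyl halide.
pendant –CH2NH2: N on sp³ C, no adjacent C=O → amine.
pendant –CH2OCH3: C–O–C linkage → ether.
pendant –COOCH3: carbonyl C bonded to C and –OCH3 → ester.
–C(=O)–O–C with C on the carbonyl side → ester.
–OH on an sp³ carbon → alcohol.
Ether appears at: CH(OCH3), CH(CH2OCH3) → 2.

2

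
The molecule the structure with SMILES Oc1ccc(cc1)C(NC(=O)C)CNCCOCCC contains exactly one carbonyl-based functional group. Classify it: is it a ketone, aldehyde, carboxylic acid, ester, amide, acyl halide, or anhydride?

The carbonyl is in the CH(NHCOCH3) segment: pendant –NHC(=O)CH3: N bonded to a carbonyl → amide (not amine).

amide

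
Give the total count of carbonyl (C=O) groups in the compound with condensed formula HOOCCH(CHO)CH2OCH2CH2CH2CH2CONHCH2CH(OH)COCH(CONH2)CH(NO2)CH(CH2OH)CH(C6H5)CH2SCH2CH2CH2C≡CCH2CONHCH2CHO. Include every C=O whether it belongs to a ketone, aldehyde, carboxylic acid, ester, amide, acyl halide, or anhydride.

HOOC: carboxylic acid, 1 C=O (running total 1).
CH(CHO): aldehyde, 1 C=O (running total 2).
CH2CONHCH2: amide, 1 C=O (running total 3).
CO: ketone, 1 C=O (running total 4).
CH(CONH2): amide, 1 C=O (running total 5).
CH2CONHCH2: amide, 1 C=O (running total 6).
CHO: aldehyde, 1 C=O (running total 7).

7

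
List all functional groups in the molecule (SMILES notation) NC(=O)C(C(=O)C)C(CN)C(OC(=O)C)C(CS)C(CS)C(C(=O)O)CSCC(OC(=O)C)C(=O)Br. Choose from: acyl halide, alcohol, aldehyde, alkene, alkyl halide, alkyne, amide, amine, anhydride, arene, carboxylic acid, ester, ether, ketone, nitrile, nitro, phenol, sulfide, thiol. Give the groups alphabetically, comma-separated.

Taking each segment in turn:
  H2NCO: –C(=O)NH2: carbonyl C bonded to C and to N → amide (the N is not a separate amine).
  CH(COCH3): pendant –COCH3: carbonyl C bonded to two carbons → ketone.
  CH(CH2NH2): pendant –CH2NH2: N on sp³ C, no adjacent C=O → amine.
  CH(OCOCH3): pendant –OC(=O)CH3: an acyloxy group → ester.
  CH(CH2SH): pendant –CH2SH → thiol.
  CH(CH2SH): pendant –CH2SH → thiol.
  CH(COOH): pendant –COOH: carbonyl C bonded to C and –OH → carboxylic acid.
  CH2SCH2: C–S–C linkage → sulfide (thioether).
  CH(OCOCH3): pendant –OC(=O)CH3: an acyloxy group → ester.
  COBr: –C(=O)Br: carbonyl C bonded to C and to a halogen → acyl halide (not alkyl halide).

acyl halide, amide, amine, carboxylic acid, ester, ketone, sulfide, thiol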